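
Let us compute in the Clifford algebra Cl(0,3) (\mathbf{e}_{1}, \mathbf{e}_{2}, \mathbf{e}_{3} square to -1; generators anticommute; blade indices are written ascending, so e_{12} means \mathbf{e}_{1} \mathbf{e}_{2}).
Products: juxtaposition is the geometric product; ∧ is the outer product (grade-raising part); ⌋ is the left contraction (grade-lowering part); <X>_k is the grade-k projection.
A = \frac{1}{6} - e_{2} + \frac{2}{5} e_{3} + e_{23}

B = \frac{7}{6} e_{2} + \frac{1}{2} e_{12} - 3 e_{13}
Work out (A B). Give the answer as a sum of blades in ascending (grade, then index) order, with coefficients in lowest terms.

step 1: \frac{7}{6} - \frac{17}{10} e_{1} + \frac{7}{36} e_{2} + \frac{7}{6} e_{3} + \frac{37}{12} e_{12} - \frac{7}{15} e_{23} - \frac{14}{5} e_{123}
Answer: \frac{7}{6} - \frac{17}{10} e_{1} + \frac{7}{36} e_{2} + \frac{7}{6} e_{3} + \frac{37}{12} e_{12} - \frac{7}{15} e_{23} - \frac{14}{5} e_{123}


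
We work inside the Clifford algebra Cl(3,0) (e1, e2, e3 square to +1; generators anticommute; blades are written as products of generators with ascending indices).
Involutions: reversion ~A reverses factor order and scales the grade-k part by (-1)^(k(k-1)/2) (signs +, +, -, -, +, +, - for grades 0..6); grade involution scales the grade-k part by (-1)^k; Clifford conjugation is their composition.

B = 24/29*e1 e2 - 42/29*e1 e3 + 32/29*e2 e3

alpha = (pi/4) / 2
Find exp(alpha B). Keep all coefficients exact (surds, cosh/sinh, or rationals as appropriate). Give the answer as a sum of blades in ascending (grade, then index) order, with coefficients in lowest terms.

B^2 term by term: the squares give (24/29)^2*(e1 e2)^2 + (-42/29)^2*(e1 e3)^2 + (32/29)^2*(e2 e3)^2 = 576/841*(-1) + 1764/841*(-1) + 1024/841*(-1) = -4 (each basis 2-blade squares to minus the product of its generators' squares); cross terms between blades sharing an index anticommute and cancel. So B^2 = -4.
B^2 = -4 — circular case — the even/odd split gives cos and sin: l = 2, alpha*l = pi/4, so exp(alpha B) = cos(pi/4) + (sin(pi/4)/2)*B = sqrt(2)/2 + (sqrt(2)/4)*B.
Answer: sqrt(2)/2 + 6*sqrt(2)/29*e1 e2 - 21*sqrt(2)/58*e1 e3 + 8*sqrt(2)/29*e2 e3


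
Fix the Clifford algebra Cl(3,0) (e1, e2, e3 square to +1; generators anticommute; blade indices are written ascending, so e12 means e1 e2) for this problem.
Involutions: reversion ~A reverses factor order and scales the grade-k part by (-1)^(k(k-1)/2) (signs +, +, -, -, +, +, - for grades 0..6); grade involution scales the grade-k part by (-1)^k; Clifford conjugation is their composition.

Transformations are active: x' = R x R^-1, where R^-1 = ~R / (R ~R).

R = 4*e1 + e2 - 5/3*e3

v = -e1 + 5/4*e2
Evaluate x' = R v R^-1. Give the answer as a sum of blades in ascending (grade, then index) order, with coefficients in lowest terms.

~R = 4*e1 + e2 - 5/3*e3, and R ~R = 178/9, so R^-1 = ~R / (178/9).
R v = -11/4 + 6*e12 - 5/3*e13 + 25/12*e23
Answer: -10/89*e1 - 136/89*e2 + 165/356*e3


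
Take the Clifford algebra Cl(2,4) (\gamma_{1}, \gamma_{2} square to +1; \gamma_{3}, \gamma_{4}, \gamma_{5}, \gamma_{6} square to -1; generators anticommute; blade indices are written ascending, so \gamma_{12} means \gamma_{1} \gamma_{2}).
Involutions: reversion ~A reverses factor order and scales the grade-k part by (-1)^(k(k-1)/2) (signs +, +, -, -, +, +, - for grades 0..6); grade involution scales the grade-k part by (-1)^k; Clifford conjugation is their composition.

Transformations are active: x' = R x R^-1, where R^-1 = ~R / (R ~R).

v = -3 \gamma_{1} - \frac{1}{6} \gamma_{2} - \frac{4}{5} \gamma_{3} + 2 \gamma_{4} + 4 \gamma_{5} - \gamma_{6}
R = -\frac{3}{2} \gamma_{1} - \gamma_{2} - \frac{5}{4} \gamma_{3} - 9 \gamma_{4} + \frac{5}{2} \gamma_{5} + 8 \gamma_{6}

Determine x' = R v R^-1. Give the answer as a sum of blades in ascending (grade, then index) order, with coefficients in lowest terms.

~R = -\frac{3}{2} \gamma_{1} - \gamma_{2} - \frac{5}{4} \gamma_{3} - 9 \gamma_{4} + \frac{5}{2} \gamma_{5} + 8 \gamma_{6}, and R ~R = -\frac{2393}{16}, so R^-1 = ~R / (-\frac{2393}{16}).
R v = \frac{59}{3} - \frac{11}{4} \gamma_{12} - \frac{51}{20} \gamma_{13} - 30 \gamma_{14} + \frac{3}{2} \gamma_{15} + \frac{51}{2} \gamma_{16} + \frac{71}{120} \gamma_{23} - \frac{7}{2} \gamma_{24} - \frac{43}{12} \gamma_{25} + \frac{7}{3} \gamma_{26} - \frac{97}{10} \gamma_{34} - 3 \gamma_{35} + \frac{153}{20} \gamma_{36} - 41 \gamma_{45} - 7 \gamma_{46} - \frac{69}{2} \gamma_{56}
Answer: \frac{8123}{2393} \gamma_{1} + \frac{6169}{14358} \gamma_{2} + \frac{40516}{35895} \gamma_{3} + \frac{878}{2393} \gamma_{4} - \frac{33436}{7179} \gamma_{5} - \frac{7925}{7179} \gamma_{6}


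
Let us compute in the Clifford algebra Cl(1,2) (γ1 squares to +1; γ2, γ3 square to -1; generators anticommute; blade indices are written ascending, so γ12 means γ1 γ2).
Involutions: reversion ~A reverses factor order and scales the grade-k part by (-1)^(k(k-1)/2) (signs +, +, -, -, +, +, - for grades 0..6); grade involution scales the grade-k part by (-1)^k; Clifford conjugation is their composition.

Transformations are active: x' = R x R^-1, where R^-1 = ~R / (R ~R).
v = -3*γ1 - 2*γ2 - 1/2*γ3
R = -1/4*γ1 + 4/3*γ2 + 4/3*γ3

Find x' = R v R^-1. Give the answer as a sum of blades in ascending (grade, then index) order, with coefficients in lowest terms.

~R = -1/4*γ1 + 4/3*γ2 + 4/3*γ3, and R ~R = -503/144, so R^-1 = ~R / (-503/144).
R v = 49/12 + 9/2*γ12 + 33/8*γ13 + 2*γ23
Answer: 1803/503*γ1 - 562/503*γ2 - 2633/1006*γ3


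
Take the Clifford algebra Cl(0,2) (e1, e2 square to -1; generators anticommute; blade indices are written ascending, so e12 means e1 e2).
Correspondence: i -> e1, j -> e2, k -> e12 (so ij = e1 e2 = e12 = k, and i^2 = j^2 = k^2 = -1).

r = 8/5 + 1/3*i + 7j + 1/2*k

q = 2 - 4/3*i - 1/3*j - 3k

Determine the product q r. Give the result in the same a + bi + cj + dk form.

In blades: q = 2 - 4/3*e1 - 1/3*e2 - 3*e12, r = 8/5 + 1/3*e1 + 7*e2 + 1/2*e12.
Distribute q over r term by term (generator squares from the signature, products reordered to ascending indices): (2)*r = 16/5 + 2/3*e1 + 14*e2 + e12; (-4/3*e1)*r = 4/9 - 32/15*e1 + 2/3*e2 - 28/3*e12; (-1/3*e2)*r = 7/3 - 1/6*e1 - 8/15*e2 + 1/9*e12; (-3*e12)*r = 3/2 + 21*e1 - e2 - 24/5*e12.
Sum: 673/90 + 581/30*e1 + 197/15*e2 - 586/45*e12; translating back through the correspondence:
Answer: 673/90 + 581/30*i + 197/15*j - 586/45*k


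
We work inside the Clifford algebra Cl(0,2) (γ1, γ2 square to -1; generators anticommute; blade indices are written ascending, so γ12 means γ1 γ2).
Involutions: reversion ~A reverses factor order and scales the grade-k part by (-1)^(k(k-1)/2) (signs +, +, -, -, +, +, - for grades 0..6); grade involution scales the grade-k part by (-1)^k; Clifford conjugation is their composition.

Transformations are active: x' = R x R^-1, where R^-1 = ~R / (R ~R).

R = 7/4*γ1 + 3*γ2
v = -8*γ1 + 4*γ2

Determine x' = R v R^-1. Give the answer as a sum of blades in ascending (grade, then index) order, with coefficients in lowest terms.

~R = 7/4*γ1 + 3*γ2, and R ~R = -193/16, so R^-1 = ~R / (-193/16).
R v = 2 + 31*γ12
Answer: 1432/193*γ1 - 964/193*γ2


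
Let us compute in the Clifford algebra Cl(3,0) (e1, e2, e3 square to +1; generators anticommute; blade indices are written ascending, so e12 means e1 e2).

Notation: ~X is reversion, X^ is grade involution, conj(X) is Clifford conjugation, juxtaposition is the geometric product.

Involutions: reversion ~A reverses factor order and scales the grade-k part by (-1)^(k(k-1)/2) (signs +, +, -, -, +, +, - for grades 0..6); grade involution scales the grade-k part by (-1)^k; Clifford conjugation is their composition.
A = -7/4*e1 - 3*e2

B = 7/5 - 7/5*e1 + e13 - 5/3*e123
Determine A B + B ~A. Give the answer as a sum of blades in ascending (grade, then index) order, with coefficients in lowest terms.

first term: 49/20 - 49/20*e1 - 21/5*e2 - 7/4*e3 - 21/5*e12 - 5*e13 + 35/12*e23 + 3*e123
second term: 49/20 - 49/20*e1 - 21/5*e2 + 7/4*e3 + 21/5*e12 - 5*e13 + 35/12*e23 + 3*e123
Answer: 49/10 - 49/10*e1 - 42/5*e2 - 10*e13 + 35/6*e23 + 6*e123


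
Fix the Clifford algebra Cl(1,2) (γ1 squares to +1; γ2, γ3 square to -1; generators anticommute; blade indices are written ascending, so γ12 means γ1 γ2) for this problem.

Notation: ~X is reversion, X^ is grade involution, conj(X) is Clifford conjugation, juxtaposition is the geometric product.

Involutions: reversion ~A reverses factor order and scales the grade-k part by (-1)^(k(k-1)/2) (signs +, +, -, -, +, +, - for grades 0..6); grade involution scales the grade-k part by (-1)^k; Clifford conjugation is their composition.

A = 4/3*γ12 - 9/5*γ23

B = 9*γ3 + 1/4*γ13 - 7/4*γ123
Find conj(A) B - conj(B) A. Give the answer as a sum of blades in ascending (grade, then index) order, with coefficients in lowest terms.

first term: 63/20*γ1 - 81/5*γ2 + 7/3*γ3 - 9/20*γ12 + 1/3*γ23 - 12*γ123
second term: -63/20*γ1 + 81/5*γ2 - 7/3*γ3 + 9/20*γ12 - 1/3*γ23 - 12*γ123
Answer: 63/10*γ1 - 162/5*γ2 + 14/3*γ3 - 9/10*γ12 + 2/3*γ23


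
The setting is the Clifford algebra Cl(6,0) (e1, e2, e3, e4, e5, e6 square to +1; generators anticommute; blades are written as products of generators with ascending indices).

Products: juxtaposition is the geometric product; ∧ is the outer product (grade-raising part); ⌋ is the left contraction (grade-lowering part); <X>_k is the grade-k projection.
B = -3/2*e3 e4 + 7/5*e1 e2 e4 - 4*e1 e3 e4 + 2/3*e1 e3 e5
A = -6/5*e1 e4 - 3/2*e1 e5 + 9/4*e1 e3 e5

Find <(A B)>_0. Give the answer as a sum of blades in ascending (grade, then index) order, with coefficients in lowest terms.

step 1: -3/2 - 42/25*e2 + 19/5*e3 - 9/5*e1 e3 - 9*e4 e5 - 27/8*e1 e4 e5 + 21/10*e2 e4 e5 - 34/5*e3 e4 e5 + 9/4*e1 e3 e4 e5 - 63/20*e2 e3 e4 e5
step 2: -3/2
Answer: -3/2


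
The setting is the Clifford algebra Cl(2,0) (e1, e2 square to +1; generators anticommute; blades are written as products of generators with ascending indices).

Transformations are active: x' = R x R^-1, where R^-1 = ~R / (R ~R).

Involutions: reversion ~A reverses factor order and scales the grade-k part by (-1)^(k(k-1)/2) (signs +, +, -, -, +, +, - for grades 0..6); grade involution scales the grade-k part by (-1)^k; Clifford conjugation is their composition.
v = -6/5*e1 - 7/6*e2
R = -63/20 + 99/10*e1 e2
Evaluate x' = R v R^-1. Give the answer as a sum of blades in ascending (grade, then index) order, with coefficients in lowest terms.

~R = -63/20 - 99/10*e1 e2, and R ~R = 43173/400, so R^-1 = ~R / (43173/400).
R v = -777/100*e1 + 3111/200*e2
Answer: 2644/1599*e1 + 1379/5330*e2


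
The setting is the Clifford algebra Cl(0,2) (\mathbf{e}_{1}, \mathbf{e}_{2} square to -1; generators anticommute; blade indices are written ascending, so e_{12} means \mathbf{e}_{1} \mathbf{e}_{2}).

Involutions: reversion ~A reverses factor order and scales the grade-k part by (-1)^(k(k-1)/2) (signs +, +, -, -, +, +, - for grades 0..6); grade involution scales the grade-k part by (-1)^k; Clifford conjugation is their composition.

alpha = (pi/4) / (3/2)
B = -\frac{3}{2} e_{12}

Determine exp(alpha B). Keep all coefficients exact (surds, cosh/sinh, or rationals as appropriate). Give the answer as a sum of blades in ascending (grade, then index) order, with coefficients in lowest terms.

B^2 = (-\frac{3}{2})^2*(e_{12})^2 = \frac{9}{4}*(-1) = -\frac{9}{4} (a basis 2-blade squares to minus the product of its generators' squares).
B^2 = -\frac{9}{4} — circular case — the even/odd split gives cos and sin: l = \frac{3}{2}, alpha*l = \frac{\pi}{4}, so exp(alpha B) = cos(\frac{\pi}{4}) + (sin(\frac{\pi}{4})/(\frac{3}{2}))*B = \frac{\sqrt{2}}{2} + (\frac{\sqrt{2}}{3})*B.
Answer: \frac{\sqrt{2}}{2} - \frac{\sqrt{2}}{2} e_{12}


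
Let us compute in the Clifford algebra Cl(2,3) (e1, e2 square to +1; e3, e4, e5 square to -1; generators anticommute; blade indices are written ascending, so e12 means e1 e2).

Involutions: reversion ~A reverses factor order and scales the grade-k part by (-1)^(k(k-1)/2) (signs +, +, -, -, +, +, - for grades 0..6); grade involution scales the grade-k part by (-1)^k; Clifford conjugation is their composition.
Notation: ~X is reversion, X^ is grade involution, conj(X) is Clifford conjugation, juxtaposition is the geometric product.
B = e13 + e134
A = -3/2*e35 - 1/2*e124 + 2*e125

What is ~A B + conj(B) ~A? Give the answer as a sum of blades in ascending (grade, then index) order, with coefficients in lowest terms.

first term: 3/2*e15 + 1/2*e23 - 3/2*e145 - 1/2*e234 + 2*e235 - 2*e2345
second term: 3/2*e15 - 1/2*e23 + 3/2*e145 - 1/2*e234 + 2*e235 - 2*e2345
Answer: 3*e15 - e234 + 4*e235 - 4*e2345


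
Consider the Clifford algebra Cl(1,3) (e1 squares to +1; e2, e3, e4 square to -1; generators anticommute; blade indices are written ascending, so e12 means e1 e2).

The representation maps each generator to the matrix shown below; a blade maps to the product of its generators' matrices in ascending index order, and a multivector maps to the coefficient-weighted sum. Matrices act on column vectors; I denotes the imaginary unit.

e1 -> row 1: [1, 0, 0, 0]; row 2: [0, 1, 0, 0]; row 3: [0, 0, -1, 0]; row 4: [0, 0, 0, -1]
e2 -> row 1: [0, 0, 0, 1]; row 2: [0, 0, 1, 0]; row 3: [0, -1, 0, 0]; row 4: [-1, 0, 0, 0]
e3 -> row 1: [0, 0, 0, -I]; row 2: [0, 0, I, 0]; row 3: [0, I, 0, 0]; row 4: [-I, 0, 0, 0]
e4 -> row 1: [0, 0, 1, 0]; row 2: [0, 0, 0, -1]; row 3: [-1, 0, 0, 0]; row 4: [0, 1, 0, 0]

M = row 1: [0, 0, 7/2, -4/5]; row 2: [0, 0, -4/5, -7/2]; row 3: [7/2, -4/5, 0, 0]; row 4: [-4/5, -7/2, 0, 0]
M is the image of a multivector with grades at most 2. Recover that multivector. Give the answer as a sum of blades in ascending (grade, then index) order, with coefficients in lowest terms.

Method: the blade images are trace-orthogonal — tr(rho(e_A) rho(e_B)^-1) = 4 if A = B and 0 otherwise — and rho(e_A)^-1 = (e_A)^2 * rho(e_A) with (e_A)^2 = +1 or -1, so the coefficient of e_A in the preimage is (e_A)^2 * tr(M rho(e_A))/4.
Nonzero projections over blades of grade <= 2: e12: (e12)^2 = +1, tr(M rho(e12)) = -16/5, coefficient -4/5; e14: (e14)^2 = +1, tr(M rho(e14)) = 14, coefficient 7/2. Every other blade of grade <= 2 projects to 0.
Answer: -4/5*e12 + 7/2*e14


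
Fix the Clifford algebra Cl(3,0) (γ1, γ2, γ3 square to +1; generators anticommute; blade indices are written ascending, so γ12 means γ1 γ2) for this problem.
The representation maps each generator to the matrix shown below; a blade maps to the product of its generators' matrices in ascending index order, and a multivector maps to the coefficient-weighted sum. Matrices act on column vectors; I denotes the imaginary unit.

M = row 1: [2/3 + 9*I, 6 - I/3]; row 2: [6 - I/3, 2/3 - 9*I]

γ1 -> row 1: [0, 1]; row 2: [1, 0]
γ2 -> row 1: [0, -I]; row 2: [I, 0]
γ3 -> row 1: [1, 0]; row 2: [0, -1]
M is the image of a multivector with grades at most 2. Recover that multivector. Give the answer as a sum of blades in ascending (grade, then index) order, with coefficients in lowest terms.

Method: 1, rho(γ1), rho(γ2), rho(γ3) form a trace-orthogonal basis of the 2x2 complex matrices (tr(X Y) = 2 if X = Y, else 0), so M = m0*1 + m1*rho(γ1) + m2*rho(γ2) + m3*rho(γ3) with m0 = tr(M)/2 = 2/3, m1 = tr(M rho(γ1))/2 = 6 - I/3, m2 = tr(M rho(γ2))/2 = 0, m3 = tr(M rho(γ3))/2 = 9*I.
Multiplying table entries, the bivector images are rho(γ12) = I*rho(γ3), rho(γ13) = -I*rho(γ2), rho(γ23) = I*rho(γ1); with real blade coefficients the real parts of m0..m3 are the coefficients of 1, γ1, γ2, γ3 and the imaginary parts give the bivectors (γ23: Im m1, γ13: -Im m2, γ12: Im m3).
Answer: 2/3 + 6*γ1 + 9*γ12 - 1/3*γ23


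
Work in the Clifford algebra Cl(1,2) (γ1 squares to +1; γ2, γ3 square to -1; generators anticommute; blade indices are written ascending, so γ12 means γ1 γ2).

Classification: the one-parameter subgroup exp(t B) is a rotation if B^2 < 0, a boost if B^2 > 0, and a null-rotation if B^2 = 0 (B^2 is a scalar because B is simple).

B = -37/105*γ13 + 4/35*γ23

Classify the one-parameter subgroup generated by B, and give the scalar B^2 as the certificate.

B^2 term by term: the squares give (-37/105)^2*(γ13)^2 + (4/35)^2*(γ23)^2 = 1369/11025*(+1) + 16/1225*(-1) = 1/9 (each basis 2-blade squares to minus the product of its generators' squares); cross terms between blades sharing an index anticommute and cancel. So B^2 = 1/9.
Answer: boost, certificate B^2 = 1/9. Certificate logic: 1/9 is a conjugation-invariant scalar, so its sign fixes rotation versus boost versus null-rotation outright.


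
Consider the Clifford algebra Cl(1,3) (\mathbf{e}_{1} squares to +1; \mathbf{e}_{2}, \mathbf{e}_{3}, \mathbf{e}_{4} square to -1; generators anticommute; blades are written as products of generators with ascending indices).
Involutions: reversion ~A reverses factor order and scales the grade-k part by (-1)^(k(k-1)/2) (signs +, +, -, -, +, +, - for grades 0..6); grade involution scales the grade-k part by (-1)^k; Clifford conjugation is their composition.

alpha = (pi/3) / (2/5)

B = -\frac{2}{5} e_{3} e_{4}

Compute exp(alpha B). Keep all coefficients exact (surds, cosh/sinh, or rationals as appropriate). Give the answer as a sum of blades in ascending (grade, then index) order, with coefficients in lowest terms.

B^2 = (-\frac{2}{5})^2*(e_{3} e_{4})^2 = \frac{4}{25}*(-1) = -\frac{4}{25} (a basis 2-blade squares to minus the product of its generators' squares).
B^2 = -\frac{4}{25} — the series telescopes trigonometrically here: l = \frac{2}{5}, alpha*l = \frac{\pi}{3}, so exp(alpha B) = cos(\frac{\pi}{3}) + (sin(\frac{\pi}{3})/(\frac{2}{5}))*B = \frac{1}{2} + (\frac{5 \sqrt{3}}{4})*B.
Answer: \frac{1}{2} - \frac{\sqrt{3}}{2} e_{3} e_{4}


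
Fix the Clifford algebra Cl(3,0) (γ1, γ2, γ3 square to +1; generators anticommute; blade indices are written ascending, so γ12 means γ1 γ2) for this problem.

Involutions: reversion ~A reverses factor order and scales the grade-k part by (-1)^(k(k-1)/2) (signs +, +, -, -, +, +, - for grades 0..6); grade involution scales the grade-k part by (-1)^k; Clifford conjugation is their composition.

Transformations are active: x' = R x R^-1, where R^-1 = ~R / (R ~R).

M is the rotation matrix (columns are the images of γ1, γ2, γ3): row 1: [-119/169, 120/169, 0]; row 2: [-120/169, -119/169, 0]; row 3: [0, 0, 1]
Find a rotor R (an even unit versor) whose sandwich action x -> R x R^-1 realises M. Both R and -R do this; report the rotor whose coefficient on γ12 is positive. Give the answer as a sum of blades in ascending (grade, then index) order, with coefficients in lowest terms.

Method: write R = a + b12*γ12 + b13*γ13 + b23*γ23 with a^2 + b12^2 + b13^2 + b23^2 = 1 (so R^-1 = ~R). Expanding the columns R e_j ~R gives tr M = 4a^2 - 1 and, from the antisymmetric part, M21 - M12 = -4a*b12, M13 - M31 = 4a*b13, M32 - M23 = -4a*b23.
Here tr M = -69/169, so a^2 = (1 + tr M)/4 = 25/169 and a = ±5/13. Taking a = 5/13: M21 - M12 = -240/169, M13 - M31 = 0, M32 - M23 = 0, giving b12 = 12/13, b13 = 0, b23 = 0, i.e. R = 5/13 + 12/13*γ12.
Its γ12 coefficient is already positive.
Answer: 5/13 + 12/13*γ12. Sheet selection: the two-to-one cover makes ±R indistinguishable at the matrix level (trace -69/169), so uniqueness comes from the required sign on γ12.


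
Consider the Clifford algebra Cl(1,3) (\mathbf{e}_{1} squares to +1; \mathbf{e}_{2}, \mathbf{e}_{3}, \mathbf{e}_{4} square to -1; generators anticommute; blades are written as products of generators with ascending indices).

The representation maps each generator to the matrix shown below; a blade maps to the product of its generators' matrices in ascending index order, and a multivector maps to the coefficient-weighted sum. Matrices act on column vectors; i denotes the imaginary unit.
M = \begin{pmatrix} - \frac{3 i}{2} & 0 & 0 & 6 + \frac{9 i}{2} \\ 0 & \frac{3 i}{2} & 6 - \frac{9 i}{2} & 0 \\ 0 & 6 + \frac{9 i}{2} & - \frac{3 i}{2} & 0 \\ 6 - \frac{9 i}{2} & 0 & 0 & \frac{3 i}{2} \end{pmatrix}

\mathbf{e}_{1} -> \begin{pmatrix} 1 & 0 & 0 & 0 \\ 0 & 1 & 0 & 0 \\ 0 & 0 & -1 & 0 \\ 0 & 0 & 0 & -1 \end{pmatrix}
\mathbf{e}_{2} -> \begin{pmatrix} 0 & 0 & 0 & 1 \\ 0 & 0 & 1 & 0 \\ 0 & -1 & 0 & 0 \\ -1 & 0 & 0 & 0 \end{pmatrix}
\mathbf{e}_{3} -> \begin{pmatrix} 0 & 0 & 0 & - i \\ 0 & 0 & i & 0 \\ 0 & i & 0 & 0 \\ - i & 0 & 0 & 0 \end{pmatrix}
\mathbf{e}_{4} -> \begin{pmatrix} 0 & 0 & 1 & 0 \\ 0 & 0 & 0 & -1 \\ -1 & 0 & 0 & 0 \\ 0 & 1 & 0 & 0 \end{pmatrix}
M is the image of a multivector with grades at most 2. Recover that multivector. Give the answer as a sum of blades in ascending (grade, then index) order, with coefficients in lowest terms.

Method: the blade images are trace-orthogonal — tr(rho(e_A) rho(e_B)^-1) = 4 if A = B and 0 otherwise — and rho(e_A)^-1 = (e_A)^2 * rho(e_A) with (e_A)^2 = +1 or -1, so the coefficient of e_A in the preimage is (e_A)^2 * tr(M rho(e_A))/4.
Nonzero projections over blades of grade <= 2: e_{1} e_{2}: (e_{1} e_{2})^2 = +1, tr(M rho(e_{1} e_{2})) = 24, coefficient 6; e_{1} e_{3}: (e_{1} e_{3})^2 = +1, tr(M rho(e_{1} e_{3})) = -18, coefficient -\frac{9}{2}; e_{2} e_{3}: (e_{2} e_{3})^2 = -1, tr(M rho(e_{2} e_{3})) = -6, coefficient \frac{3}{2}. Every other blade of grade <= 2 projects to 0.
Answer: 6 e_{1} e_{2} - \frac{9}{2} e_{1} e_{3} + \frac{3}{2} e_{2} e_{3}


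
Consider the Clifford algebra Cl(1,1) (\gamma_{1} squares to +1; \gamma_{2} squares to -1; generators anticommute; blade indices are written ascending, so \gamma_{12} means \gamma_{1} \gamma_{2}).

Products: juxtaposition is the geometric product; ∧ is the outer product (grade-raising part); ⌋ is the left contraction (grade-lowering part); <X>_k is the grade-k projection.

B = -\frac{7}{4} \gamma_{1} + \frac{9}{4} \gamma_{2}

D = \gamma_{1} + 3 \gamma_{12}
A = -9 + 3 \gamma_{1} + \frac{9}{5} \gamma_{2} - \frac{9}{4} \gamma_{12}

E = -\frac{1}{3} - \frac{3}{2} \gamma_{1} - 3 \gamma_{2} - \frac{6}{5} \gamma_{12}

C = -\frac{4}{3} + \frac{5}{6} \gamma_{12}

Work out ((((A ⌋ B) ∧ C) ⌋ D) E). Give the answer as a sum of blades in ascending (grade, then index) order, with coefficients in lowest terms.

step 1: -\frac{93}{10} + \frac{63}{4} \gamma_{1} - \frac{81}{4} \gamma_{2}
step 2: \frac{62}{5} - 21 \gamma_{1} + 27 \gamma_{2} - \frac{31}{4} \gamma_{12}
step 3: -\frac{177}{4} + \frac{467}{5} \gamma_{1} - 63 \gamma_{2} + \frac{186}{5} \gamma_{12}
step 4: -\frac{35899}{100} + \frac{26693}{120} \gamma_{1} + \frac{9747}{100} \gamma_{2} - 334 \gamma_{12}
Answer: -\frac{35899}{100} + \frac{26693}{120} \gamma_{1} + \frac{9747}{100} \gamma_{2} - 334 \gamma_{12}


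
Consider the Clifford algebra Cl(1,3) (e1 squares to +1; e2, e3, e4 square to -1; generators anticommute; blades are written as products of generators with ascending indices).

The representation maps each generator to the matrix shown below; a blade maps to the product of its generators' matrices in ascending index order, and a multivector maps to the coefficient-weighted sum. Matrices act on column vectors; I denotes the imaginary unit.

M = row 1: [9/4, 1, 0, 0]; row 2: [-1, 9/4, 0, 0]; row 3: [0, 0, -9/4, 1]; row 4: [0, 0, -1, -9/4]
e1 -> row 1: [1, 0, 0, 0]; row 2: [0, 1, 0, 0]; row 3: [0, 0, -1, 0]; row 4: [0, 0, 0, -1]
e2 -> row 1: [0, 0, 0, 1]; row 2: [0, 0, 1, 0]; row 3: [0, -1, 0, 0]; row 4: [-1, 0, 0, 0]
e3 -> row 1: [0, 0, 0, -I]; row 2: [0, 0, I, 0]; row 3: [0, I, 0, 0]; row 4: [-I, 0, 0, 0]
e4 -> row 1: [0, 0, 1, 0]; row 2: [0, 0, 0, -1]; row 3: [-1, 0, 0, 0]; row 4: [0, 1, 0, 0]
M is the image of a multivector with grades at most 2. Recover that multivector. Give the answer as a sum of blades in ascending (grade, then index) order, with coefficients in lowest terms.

Method: the blade images are trace-orthogonal — tr(rho(e_A) rho(e_B)^-1) = 4 if A = B and 0 otherwise — and rho(e_A)^-1 = (e_A)^2 * rho(e_A) with (e_A)^2 = +1 or -1, so the coefficient of e_A in the preimage is (e_A)^2 * tr(M rho(e_A))/4.
Nonzero projections over blades of grade <= 2: e1: (e1)^2 = +1, tr(M rho(e1)) = 9, coefficient 9/4; e2 e4: (e2 e4)^2 = -1, tr(M rho(e2 e4)) = -4, coefficient 1. Every other blade of grade <= 2 projects to 0.
Answer: 9/4*e1 + e2 e4


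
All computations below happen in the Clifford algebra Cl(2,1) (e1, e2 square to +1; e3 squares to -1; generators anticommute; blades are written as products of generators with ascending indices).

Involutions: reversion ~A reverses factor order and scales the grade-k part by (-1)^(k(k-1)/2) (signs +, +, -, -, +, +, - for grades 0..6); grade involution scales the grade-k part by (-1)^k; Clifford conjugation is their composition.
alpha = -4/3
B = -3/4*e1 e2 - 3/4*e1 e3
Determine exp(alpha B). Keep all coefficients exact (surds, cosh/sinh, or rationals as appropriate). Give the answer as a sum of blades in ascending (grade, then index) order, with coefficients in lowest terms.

B^2 term by term: the squares give (-3/4)^2*(e1 e2)^2 + (-3/4)^2*(e1 e3)^2 = 9/16*(-1) + 9/16*(+1) = 0 (each basis 2-blade squares to minus the product of its generators' squares); cross terms between blades sharing an index anticommute and cancel. So B^2 = 0.
B^2 = 0, and the exponential is exactly linear here: exp(alpha B) = 1 + alpha B (parabolic case).
Answer: 1 + e1 e2 + e1 e3


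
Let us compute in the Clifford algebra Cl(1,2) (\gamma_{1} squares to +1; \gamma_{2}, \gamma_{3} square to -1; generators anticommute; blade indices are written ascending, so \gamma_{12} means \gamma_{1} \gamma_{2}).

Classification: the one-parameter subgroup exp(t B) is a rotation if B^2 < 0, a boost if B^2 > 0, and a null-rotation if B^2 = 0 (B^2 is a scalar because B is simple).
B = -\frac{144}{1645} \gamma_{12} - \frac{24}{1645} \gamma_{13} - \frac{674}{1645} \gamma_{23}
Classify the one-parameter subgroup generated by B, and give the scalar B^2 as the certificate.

B^2 term by term: the squares give (-\frac{144}{1645})^2*(\gamma_{12})^2 + (-\frac{24}{1645})^2*(\gamma_{13})^2 + (-\frac{674}{1645})^2*(\gamma_{23})^2 = \frac{20736}{2706025}*(+1) + \frac{576}{2706025}*(+1) + \frac{454276}{2706025}*(-1) = -\frac{4}{25} (each basis 2-blade squares to minus the product of its generators' squares); cross terms between blades sharing an index anticommute and cancel. So B^2 = -\frac{4}{25}.
Answer: rotation, certificate B^2 = -\frac{4}{25}. Key observation: B^2 = -\frac{4}{25} is a conjugation invariant, so its sign decides the class regardless of the surface form of B.


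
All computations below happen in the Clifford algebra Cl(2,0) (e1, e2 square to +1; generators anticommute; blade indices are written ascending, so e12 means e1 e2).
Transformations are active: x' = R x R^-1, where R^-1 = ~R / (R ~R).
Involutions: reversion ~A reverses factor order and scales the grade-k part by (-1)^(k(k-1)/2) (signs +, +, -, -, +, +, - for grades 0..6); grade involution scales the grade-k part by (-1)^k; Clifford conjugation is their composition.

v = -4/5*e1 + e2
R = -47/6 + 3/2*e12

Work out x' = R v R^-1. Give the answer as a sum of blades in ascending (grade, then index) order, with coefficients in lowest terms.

~R = -47/6 - 3/2*e12, and R ~R = 1145/18, so R^-1 = ~R / (1145/18).
R v = 233/30*e1 - 199/30*e2
Answer: -6371/5725*e1 + 3628/5725*e2


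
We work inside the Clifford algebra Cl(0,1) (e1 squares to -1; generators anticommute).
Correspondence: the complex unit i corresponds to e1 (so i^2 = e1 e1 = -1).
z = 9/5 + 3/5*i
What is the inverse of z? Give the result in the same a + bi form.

In blades: z = 9/5 + 3/5*e1.
With qbar = 9/5 - 3/5*e1 (scalar fixed, mapped units negated), z qbar = 18/5 (the sum of squared coefficients), so z^-1 = qbar / (18/5) = 1/2 - 1/6*e1; translating back:
Answer: 1/2 - 1/6*i


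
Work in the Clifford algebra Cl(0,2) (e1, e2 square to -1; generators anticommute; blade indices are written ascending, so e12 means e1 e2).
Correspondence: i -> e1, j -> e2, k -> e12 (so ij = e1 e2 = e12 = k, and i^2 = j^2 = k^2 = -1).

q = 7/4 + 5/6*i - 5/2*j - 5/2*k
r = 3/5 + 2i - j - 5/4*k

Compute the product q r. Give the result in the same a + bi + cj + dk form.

In blades: q = 7/4 + 5/6*e1 - 5/2*e2 - 5/2*e12, r = 3/5 + 2*e1 - e2 - 5/4*e12.
Distribute q over r term by term (generator squares from the signature, products reordered to ascending indices): (7/4)*r = 21/20 + 7/2*e1 - 7/4*e2 - 35/16*e12; (5/6*e1)*r = -5/3 + 1/2*e1 + 25/24*e2 - 5/6*e12; (-5/2*e2)*r = -5/2 + 25/8*e1 - 3/2*e2 + 5*e12; (-5/2*e12)*r = -25/8 - 5/2*e1 - 5*e2 - 3/2*e12.
Sum: -749/120 + 37/8*e1 - 173/24*e2 + 23/48*e12; translating back through the correspondence:
Answer: -749/120 + 37/8*i - 173/24*j + 23/48*k


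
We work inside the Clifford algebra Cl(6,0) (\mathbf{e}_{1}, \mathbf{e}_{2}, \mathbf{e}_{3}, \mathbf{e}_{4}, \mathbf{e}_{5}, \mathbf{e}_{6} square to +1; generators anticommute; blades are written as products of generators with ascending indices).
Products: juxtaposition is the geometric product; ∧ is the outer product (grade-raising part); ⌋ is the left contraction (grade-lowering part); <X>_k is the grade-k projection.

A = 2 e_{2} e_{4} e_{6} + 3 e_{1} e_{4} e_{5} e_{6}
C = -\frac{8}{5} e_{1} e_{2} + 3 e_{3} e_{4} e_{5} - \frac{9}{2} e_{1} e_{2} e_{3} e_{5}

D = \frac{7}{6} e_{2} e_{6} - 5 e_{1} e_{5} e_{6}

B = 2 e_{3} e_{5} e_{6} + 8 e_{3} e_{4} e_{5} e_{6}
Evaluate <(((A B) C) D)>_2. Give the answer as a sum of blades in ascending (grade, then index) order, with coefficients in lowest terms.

step 1: 24 e_{1} e_{3} + 6 e_{1} e_{3} e_{4} + 16 e_{2} e_{3} e_{5} - 4 e_{2} e_{3} e_{4} e_{5}
step 2: -72 e_{1} + 12 e_{2} - 18 e_{1} e_{4} - 18 e_{1} e_{5} - \frac{192}{5} e_{2} e_{3} + 48 e_{2} e_{4} - 108 e_{2} e_{5} + \frac{128}{5} e_{1} e_{3} e_{5} + 72 e_{1} e_{4} e_{5} - \frac{48}{5} e_{2} e_{3} e_{4} + 27 e_{2} e_{4} e_{5} - \frac{32}{5} e_{1} e_{3} e_{4} e_{5}
step 3: -76 e_{6} - \frac{416}{5} e_{3} e_{6} - 416 e_{4} e_{6} + 486 e_{5} e_{6} + 456 e_{1} e_{2} e_{6} - \frac{216}{5} e_{3} e_{4} e_{6} - \frac{117}{2} e_{4} e_{5} e_{6} + 156 e_{1} e_{2} e_{4} e_{6} + 81 e_{1} e_{2} e_{5} e_{6} + \frac{3328}{15} e_{1} e_{2} e_{3} e_{5} e_{6} - 156 e_{1} e_{2} e_{4} e_{5} e_{6} - \frac{608}{15} e_{1} e_{2} e_{3} e_{4} e_{5} e_{6}
step 4: -\frac{416}{5} e_{3} e_{6} - 416 e_{4} e_{6} + 486 e_{5} e_{6}
Answer: -\frac{416}{5} e_{3} e_{6} - 416 e_{4} e_{6} + 486 e_{5} e_{6}


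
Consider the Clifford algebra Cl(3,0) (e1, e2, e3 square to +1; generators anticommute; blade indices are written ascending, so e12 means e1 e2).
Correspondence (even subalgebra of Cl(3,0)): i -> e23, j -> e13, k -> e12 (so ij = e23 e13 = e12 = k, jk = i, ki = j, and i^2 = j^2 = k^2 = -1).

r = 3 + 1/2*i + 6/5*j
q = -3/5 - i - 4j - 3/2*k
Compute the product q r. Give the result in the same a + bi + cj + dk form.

In blades: q = -3/5 - 3/2*e12 - 4*e13 - e23, r = 3 + 6/5*e13 + 1/2*e23.
Distribute q over r term by term (generator squares from the signature, products reordered to ascending indices): (-3/5)*r = -9/5 - 18/25*e13 - 3/10*e23; (-3/2*e12)*r = -9/2*e12 - 3/4*e13 + 9/5*e23; (-4*e13)*r = 24/5 + 2*e12 - 12*e13; (-e23)*r = 1/2 - 6/5*e12 - 3*e23.
Sum: 7/2 - 37/10*e12 - 1347/100*e13 - 3/2*e23; translating back through the correspondence:
Answer: 7/2 - 3/2*i - 1347/100*j - 37/10*k


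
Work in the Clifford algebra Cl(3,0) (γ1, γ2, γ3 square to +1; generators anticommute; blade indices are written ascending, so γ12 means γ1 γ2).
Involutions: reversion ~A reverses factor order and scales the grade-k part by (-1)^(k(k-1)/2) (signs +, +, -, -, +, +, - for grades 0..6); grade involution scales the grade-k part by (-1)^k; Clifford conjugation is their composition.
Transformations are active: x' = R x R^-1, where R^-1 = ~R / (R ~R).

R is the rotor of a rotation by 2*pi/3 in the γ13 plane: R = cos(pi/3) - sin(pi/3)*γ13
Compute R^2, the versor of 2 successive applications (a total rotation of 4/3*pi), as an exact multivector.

Half-angle bookkeeping: 2 applications in γ13 add up to rotor phase 2*pi/3 = 2*pi/3, so R^2 = cos(2*pi/3) - sin(2*pi/3)*γ13.
cos(2*pi/3) = -1/2 and sin(2*pi/3) = sqrt(3)/2, so R^2 = -1/2 - sqrt(3)/2*γ13. The net rotation is 4/3*pi; the rotor keeps the half-angle phase exactly.
Answer: -1/2 - sqrt(3)/2*γ13


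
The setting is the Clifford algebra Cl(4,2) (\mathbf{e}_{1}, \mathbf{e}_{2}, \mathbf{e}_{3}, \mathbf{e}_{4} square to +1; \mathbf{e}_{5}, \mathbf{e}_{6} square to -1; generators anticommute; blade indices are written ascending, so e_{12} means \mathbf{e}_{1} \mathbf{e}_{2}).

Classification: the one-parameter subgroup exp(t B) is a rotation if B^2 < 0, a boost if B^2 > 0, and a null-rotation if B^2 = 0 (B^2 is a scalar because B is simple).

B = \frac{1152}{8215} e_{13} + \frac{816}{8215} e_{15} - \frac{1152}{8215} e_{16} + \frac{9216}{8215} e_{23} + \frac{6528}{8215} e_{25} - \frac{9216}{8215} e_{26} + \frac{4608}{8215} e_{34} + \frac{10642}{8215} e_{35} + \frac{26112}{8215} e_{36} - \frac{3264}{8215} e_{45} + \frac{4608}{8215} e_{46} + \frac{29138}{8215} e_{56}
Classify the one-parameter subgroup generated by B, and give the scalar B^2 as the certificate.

B^2 term by term: the squares give (\frac{1152}{8215})^2*(e_{13})^2 + (\frac{816}{8215})^2*(e_{15})^2 + (-\frac{1152}{8215})^2*(e_{16})^2 + (\frac{9216}{8215})^2*(e_{23})^2 + (\frac{6528}{8215})^2*(e_{25})^2 + (-\frac{9216}{8215})^2*(e_{26})^2 + (\frac{4608}{8215})^2*(e_{34})^2 + (\frac{10642}{8215})^2*(e_{35})^2 + (\frac{26112}{8215})^2*(e_{36})^2 + (-\frac{3264}{8215})^2*(e_{45})^2 + (\frac{4608}{8215})^2*(e_{46})^2 + (\frac{29138}{8215})^2*(e_{56})^2 = \frac{1327104}{67486225}*(-1) + \frac{665856}{67486225}*(+1) + \frac{1327104}{67486225}*(+1) + \frac{84934656}{67486225}*(-1) + \frac{42614784}{67486225}*(+1) + \frac{84934656}{67486225}*(+1) + \frac{21233664}{67486225}*(-1) + \frac{113252164}{67486225}*(+1) + \frac{681836544}{67486225}*(+1) + \frac{10653696}{67486225}*(+1) + \frac{21233664}{67486225}*(+1) + \frac{849023044}{67486225}*(-1) = 0 (each basis 2-blade squares to minus the product of its generators' squares); cross terms between blades sharing an index anticommute and cancel; the commuting (index-disjoint) pairs give grade-4 terms 2*c*c'*(blade product), which cancel blade by blade — e_{1235}: -\frac{15040512}{67486225} + \frac{15040512}{67486225} = 0; e_{1236}: \frac{21233664}{67486225} - \frac{21233664}{67486225} = 0; e_{1256}: \frac{15040512}{67486225} - \frac{15040512}{67486225} = 0; e_{1345}: -\frac{7520256}{67486225} + \frac{7520256}{67486225} = 0; e_{1346}: \frac{10616832}{67486225} - \frac{10616832}{67486225} = 0; e_{1356}: \frac{67133952}{67486225} - \frac{42614784}{67486225} - \frac{24519168}{67486225} = 0; e_{1456}: -\frac{7520256}{67486225} + \frac{7520256}{67486225} = 0; e_{2345}: -\frac{60162048}{67486225} + \frac{60162048}{67486225} = 0; e_{2346}: \frac{84934656}{67486225} - \frac{84934656}{67486225} = 0; e_{2356}: \frac{537071616}{67486225} - \frac{340918272}{67486225} - \frac{196153344}{67486225} = 0; e_{2456}: -\frac{60162048}{67486225} + \frac{60162048}{67486225} = 0; e_{3456}: \frac{268535808}{67486225} - \frac{98076672}{67486225} - \frac{170459136}{67486225} = 0 — confirming B is simple. So B^2 = 0.
Answer: null-rotation, certificate B^2 = 0. B^2 = 0 is basis-independent, so its sign is the whole story.


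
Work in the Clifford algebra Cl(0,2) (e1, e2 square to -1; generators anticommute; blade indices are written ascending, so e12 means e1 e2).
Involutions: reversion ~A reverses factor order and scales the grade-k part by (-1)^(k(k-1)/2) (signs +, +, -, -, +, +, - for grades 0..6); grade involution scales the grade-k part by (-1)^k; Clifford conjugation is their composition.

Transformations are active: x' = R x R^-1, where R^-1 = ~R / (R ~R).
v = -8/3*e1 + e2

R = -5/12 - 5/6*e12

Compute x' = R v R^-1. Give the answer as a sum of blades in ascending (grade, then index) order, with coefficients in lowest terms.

~R = -5/12 + 5/6*e12, and R ~R = 125/144, so R^-1 = ~R / (125/144).
R v = 35/18*e1 + 65/36*e2
Answer: 4/5*e1 - 41/15*e2


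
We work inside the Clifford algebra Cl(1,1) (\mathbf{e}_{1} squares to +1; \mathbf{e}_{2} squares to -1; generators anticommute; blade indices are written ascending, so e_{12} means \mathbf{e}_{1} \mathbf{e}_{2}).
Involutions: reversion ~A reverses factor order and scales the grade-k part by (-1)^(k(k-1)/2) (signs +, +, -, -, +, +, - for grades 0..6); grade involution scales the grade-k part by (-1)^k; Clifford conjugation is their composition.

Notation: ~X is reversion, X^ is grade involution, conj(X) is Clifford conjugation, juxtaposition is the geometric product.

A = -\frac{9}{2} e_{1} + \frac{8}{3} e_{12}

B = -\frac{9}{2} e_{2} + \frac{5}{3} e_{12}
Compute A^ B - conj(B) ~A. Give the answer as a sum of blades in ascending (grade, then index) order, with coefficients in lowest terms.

first term: \frac{40}{9} + 12 e_{1} + \frac{15}{2} e_{2} - \frac{81}{4} e_{12}
second term: \frac{40}{9} - 12 e_{1} - \frac{15}{2} e_{2} + \frac{81}{4} e_{12}
Answer: 24 e_{1} + 15 e_{2} - \frac{81}{2} e_{12}


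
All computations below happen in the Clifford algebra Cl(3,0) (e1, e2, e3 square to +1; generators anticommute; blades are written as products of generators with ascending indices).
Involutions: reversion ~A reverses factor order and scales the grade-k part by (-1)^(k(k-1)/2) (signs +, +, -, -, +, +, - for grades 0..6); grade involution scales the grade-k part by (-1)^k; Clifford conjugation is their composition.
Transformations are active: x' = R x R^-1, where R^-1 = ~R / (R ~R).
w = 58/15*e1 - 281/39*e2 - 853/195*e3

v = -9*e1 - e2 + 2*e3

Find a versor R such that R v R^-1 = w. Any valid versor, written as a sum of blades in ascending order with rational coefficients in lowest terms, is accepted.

Construction: equal norms (both 86) license R = v + w = -77/15*e1 - 320/39*e2 - 463/195*e3 — nothing changes along that direction, while (v - w)/2 changes sign, so v maps onto w.
Answer: -77/15*e1 - 320/39*e2 - 463/195*e3


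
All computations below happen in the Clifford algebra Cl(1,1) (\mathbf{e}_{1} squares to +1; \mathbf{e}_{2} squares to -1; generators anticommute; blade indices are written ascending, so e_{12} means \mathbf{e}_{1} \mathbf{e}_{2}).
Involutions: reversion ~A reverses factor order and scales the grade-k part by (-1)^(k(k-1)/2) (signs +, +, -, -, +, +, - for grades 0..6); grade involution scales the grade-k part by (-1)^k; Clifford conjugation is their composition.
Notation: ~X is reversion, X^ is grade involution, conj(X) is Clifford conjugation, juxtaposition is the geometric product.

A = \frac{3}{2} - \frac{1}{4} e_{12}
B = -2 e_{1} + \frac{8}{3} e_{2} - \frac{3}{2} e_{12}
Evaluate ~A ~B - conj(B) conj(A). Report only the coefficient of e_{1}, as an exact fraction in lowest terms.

first term: \frac{3}{8} - \frac{11}{3} e_{1} + \frac{9}{2} e_{2} + \frac{9}{4} e_{12}
second term: \frac{3}{8} + \frac{7}{3} e_{1} - \frac{7}{2} e_{2} + \frac{9}{4} e_{12}
Answer: -6


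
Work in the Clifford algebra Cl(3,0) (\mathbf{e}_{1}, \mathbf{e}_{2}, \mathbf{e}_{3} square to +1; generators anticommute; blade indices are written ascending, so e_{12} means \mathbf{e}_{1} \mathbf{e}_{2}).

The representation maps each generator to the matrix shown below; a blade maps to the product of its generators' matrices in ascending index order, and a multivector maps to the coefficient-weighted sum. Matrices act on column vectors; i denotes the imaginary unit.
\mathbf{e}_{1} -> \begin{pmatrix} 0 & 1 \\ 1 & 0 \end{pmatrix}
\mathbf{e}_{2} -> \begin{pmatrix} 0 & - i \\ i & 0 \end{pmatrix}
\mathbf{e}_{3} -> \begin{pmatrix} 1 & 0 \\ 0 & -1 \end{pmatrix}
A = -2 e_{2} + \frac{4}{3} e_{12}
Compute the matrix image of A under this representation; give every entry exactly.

Bivector images (products of the table entries): rho(e_{12}) = rho(\mathbf{e}_{1})rho(\mathbf{e}_{2}) = \begin{pmatrix} i & 0 \\ 0 & - i \end{pmatrix}.
M = (-2)*rho(e_{2}) + (\frac{4}{3})*rho(e_{12}), summed entrywise:
Answer: \begin{pmatrix} \frac{4 i}{3} & 2 i \\ - 2 i & - \frac{4 i}{3} \end{pmatrix}


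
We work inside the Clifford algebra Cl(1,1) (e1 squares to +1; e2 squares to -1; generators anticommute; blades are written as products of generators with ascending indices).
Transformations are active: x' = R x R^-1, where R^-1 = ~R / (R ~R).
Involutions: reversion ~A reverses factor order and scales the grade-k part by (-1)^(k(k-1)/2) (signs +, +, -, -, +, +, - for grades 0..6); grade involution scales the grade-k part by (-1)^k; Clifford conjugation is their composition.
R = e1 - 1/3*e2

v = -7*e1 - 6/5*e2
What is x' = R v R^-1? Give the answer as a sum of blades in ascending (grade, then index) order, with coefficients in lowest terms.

~R = e1 - 1/3*e2, and R ~R = 8/9, so R^-1 = ~R / (8/9).
R v = -37/5 - 53/15*e1 e2
Answer: -193/20*e1 + 27/4*e2
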